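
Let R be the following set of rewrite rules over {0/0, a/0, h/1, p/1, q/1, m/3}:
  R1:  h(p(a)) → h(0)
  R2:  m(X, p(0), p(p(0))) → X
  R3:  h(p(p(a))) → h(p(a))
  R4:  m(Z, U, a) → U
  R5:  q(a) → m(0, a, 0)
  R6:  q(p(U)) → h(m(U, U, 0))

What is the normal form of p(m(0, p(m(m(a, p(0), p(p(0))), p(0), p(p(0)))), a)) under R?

p(p(a))

1. p(m(0, p(m(m(a, p(0), p(p(0))), p(0), p(p(0)))), a))  →  p(p(m(m(a, p(0), p(p(0))), p(0), p(p(0)))))   [R4 at 1]
2. p(p(m(m(a, p(0), p(p(0))), p(0), p(p(0)))))  →  p(p(m(a, p(0), p(p(0)))))   [R2 at 1.1]
3. p(p(m(a, p(0), p(p(0)))))  →  p(p(a))   [R2 at 1.1]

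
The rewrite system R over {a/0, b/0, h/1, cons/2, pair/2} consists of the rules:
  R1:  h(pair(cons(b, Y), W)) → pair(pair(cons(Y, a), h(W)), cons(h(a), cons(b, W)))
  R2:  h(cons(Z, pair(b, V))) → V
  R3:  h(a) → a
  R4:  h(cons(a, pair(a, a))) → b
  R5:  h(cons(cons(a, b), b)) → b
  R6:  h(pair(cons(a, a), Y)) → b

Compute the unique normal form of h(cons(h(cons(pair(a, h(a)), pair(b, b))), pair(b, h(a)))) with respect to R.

a

1. h(cons(h(cons(pair(a, h(a)), pair(b, b))), pair(b, h(a))))  →  h(a)   [R2 at ε]
2. h(a)  →  a   [R3 at ε]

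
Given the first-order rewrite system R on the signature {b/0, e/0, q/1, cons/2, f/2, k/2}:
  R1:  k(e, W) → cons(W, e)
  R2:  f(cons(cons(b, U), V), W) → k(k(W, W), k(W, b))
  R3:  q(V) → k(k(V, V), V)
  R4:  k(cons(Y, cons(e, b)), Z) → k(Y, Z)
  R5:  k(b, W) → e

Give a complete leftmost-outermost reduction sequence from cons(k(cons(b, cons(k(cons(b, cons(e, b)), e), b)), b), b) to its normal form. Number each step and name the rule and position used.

1. cons(k(cons(b, cons(k(cons(b, cons(e, b)), e), b)), b), b)  →  cons(k(cons(b, cons(k(b, e), b)), b), b)   [R4 at 1.1.2.1]
2. cons(k(cons(b, cons(k(b, e), b)), b), b)  →  cons(k(cons(b, cons(e, b)), b), b)   [R5 at 1.1.2.1]
3. cons(k(cons(b, cons(e, b)), b), b)  →  cons(k(b, b), b)   [R4 at 1]
4. cons(k(b, b), b)  →  cons(e, b)   [R5 at 1]

cons(e, b)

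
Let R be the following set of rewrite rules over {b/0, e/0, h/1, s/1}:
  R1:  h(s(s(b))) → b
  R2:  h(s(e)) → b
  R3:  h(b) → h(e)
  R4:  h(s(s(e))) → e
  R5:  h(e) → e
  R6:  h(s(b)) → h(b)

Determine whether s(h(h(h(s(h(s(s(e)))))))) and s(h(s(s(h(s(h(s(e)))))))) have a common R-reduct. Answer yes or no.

yes — NF(t₁) = s(e), NF(t₂) = s(e)

Reduce t₁ = s(h(h(h(s(h(s(s(e)))))))):
1. s(h(h(h(s(h(s(s(e))))))))  →  s(h(h(h(s(e)))))   [R4 at 1.1.1.1.1]
2. s(h(h(h(s(e)))))  →  s(h(h(b)))   [R2 at 1.1.1]
3. s(h(h(b)))  →  s(h(h(e)))   [R3 at 1.1]
4. s(h(h(e)))  →  s(h(e))   [R5 at 1.1]
5. s(h(e))  →  s(e)   [R5 at 1]

Reduce t₂ = s(h(s(s(h(s(h(s(e)))))))):
1. s(h(s(s(h(s(h(s(e))))))))  →  s(h(s(s(h(s(b))))))   [R2 at 1.1.1.1.1.1]
2. s(h(s(s(h(s(b))))))  →  s(h(s(s(h(b)))))   [R6 at 1.1.1.1]
3. s(h(s(s(h(b)))))  →  s(h(s(s(h(e)))))   [R3 at 1.1.1.1]
4. s(h(s(s(h(e)))))  →  s(h(s(s(e))))   [R5 at 1.1.1.1]
5. s(h(s(s(e))))  →  s(e)   [R4 at 1]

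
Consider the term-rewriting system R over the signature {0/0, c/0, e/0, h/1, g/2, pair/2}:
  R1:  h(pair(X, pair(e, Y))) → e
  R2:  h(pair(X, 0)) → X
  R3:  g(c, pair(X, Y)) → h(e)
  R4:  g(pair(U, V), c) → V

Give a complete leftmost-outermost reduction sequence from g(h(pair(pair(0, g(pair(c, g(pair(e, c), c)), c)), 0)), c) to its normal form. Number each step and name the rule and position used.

1. g(h(pair(pair(0, g(pair(c, g(pair(e, c), c)), c)), 0)), c)  →  g(pair(0, g(pair(c, g(pair(e, c), c)), c)), c)   [R2 at 1]
2. g(pair(0, g(pair(c, g(pair(e, c), c)), c)), c)  →  g(pair(c, g(pair(e, c), c)), c)   [R4 at ε]
3. g(pair(c, g(pair(e, c), c)), c)  →  g(pair(e, c), c)   [R4 at ε]
4. g(pair(e, c), c)  →  c   [R4 at ε]

c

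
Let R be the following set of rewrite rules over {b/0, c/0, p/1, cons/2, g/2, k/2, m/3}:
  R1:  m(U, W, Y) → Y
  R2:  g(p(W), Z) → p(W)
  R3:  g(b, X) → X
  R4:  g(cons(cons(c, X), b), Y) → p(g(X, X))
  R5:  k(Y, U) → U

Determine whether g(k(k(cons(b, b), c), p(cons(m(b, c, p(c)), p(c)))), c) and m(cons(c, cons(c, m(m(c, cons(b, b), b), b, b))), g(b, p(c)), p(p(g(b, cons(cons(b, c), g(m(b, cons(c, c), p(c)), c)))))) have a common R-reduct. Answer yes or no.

Reduce t₁ = g(k(k(cons(b, b), c), p(cons(m(b, c, p(c)), p(c)))), c):
1. g(k(k(cons(b, b), c), p(cons(m(b, c, p(c)), p(c)))), c)  →  g(p(cons(m(b, c, p(c)), p(c))), c)   [R5 at 1]
2. g(p(cons(m(b, c, p(c)), p(c))), c)  →  p(cons(m(b, c, p(c)), p(c)))   [R2 at ε]
3. p(cons(m(b, c, p(c)), p(c)))  →  p(cons(p(c), p(c)))   [R1 at 1.1]

Reduce t₂ = m(cons(c, cons(c, m(m(c, cons(b, b), b), b, b))), g(b, p(c)), p(p(g(b, cons(cons(b, c), g(m(b, cons(c, c), p(c)), c)))))):
1. m(cons(c, cons(c, m(m(c, cons(b, b), b), b, b))), g(b, p(c)), p(p(g(b, cons(cons(b, c), g(m(b, cons(c, c), p(c)), c))))))  →  p(p(g(b, cons(cons(b, c), g(m(b, cons(c, c), p(c)), c)))))   [R1 at ε]
2. p(p(g(b, cons(cons(b, c), g(m(b, cons(c, c), p(c)), c)))))  →  p(p(cons(cons(b, c), g(m(b, cons(c, c), p(c)), c))))   [R3 at 1.1]
3. p(p(cons(cons(b, c), g(m(b, cons(c, c), p(c)), c))))  →  p(p(cons(cons(b, c), g(p(c), c))))   [R1 at 1.1.2.1]
4. p(p(cons(cons(b, c), g(p(c), c))))  →  p(p(cons(cons(b, c), p(c))))   [R2 at 1.1.2]

no — NF(t₁) = p(cons(p(c), p(c))), NF(t₂) = p(p(cons(cons(b, c), p(c))))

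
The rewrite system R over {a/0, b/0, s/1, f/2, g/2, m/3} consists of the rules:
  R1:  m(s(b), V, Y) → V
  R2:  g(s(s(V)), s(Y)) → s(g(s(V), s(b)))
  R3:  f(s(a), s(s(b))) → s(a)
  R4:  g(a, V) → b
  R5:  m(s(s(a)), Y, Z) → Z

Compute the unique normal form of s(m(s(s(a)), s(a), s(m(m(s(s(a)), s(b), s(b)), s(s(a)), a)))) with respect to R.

1. s(m(s(s(a)), s(a), s(m(m(s(s(a)), s(b), s(b)), s(s(a)), a))))  →  s(s(m(m(s(s(a)), s(b), s(b)), s(s(a)), a)))   [R5 at 1]
2. s(s(m(m(s(s(a)), s(b), s(b)), s(s(a)), a)))  →  s(s(m(s(b), s(s(a)), a)))   [R5 at 1.1.1]
3. s(s(m(s(b), s(s(a)), a)))  →  s(s(s(s(a))))   [R1 at 1.1]

s(s(s(s(a))))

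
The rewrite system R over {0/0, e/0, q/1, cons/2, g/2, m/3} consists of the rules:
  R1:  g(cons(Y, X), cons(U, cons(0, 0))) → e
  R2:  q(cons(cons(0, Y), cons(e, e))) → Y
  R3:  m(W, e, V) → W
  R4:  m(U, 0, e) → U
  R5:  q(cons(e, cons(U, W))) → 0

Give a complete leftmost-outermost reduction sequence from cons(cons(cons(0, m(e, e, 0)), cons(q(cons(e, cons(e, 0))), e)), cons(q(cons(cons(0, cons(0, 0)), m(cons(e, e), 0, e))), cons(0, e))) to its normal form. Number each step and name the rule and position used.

cons(cons(cons(0, e), cons(0, e)), cons(cons(0, 0), cons(0, e)))

1. cons(cons(cons(0, m(e, e, 0)), cons(q(cons(e, cons(e, 0))), e)), cons(q(cons(cons(0, cons(0, 0)), m(cons(e, e), 0, e))), cons(0, e)))  →  cons(cons(cons(0, e), cons(q(cons(e, cons(e, 0))), e)), cons(q(cons(cons(0, cons(0, 0)), m(cons(e, e), 0, e))), cons(0, e)))   [R3 at 1.1.2]
2. cons(cons(cons(0, e), cons(q(cons(e, cons(e, 0))), e)), cons(q(cons(cons(0, cons(0, 0)), m(cons(e, e), 0, e))), cons(0, e)))  →  cons(cons(cons(0, e), cons(0, e)), cons(q(cons(cons(0, cons(0, 0)), m(cons(e, e), 0, e))), cons(0, e)))   [R5 at 1.2.1]
3. cons(cons(cons(0, e), cons(0, e)), cons(q(cons(cons(0, cons(0, 0)), m(cons(e, e), 0, e))), cons(0, e)))  →  cons(cons(cons(0, e), cons(0, e)), cons(q(cons(cons(0, cons(0, 0)), cons(e, e))), cons(0, e)))   [R4 at 2.1.1.2]
4. cons(cons(cons(0, e), cons(0, e)), cons(q(cons(cons(0, cons(0, 0)), cons(e, e))), cons(0, e)))  →  cons(cons(cons(0, e), cons(0, e)), cons(cons(0, 0), cons(0, e)))   [R2 at 2.1]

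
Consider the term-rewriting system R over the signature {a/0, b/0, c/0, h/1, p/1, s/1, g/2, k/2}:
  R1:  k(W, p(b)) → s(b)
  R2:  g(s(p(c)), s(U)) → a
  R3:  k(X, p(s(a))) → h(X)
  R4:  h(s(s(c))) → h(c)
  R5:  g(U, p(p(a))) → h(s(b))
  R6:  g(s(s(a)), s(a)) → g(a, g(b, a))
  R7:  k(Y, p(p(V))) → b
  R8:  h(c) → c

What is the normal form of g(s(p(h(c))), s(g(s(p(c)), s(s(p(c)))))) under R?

1. g(s(p(h(c))), s(g(s(p(c)), s(s(p(c))))))  →  g(s(p(c)), s(g(s(p(c)), s(s(p(c))))))   [R8 at 1.1.1]
2. g(s(p(c)), s(g(s(p(c)), s(s(p(c))))))  →  a   [R2 at ε]

a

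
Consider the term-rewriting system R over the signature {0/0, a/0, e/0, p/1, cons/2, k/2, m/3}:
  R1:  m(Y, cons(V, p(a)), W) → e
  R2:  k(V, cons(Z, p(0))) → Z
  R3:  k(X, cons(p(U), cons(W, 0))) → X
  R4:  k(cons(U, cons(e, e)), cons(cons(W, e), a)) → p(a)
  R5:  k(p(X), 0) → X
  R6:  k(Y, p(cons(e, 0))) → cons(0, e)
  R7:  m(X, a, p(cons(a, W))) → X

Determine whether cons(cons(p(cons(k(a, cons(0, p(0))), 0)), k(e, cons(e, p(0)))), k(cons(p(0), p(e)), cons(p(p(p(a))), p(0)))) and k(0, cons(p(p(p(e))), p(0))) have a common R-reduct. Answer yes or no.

no — NF(t₁) = cons(cons(p(cons(0, 0)), e), p(p(p(a)))), NF(t₂) = p(p(p(e)))

Reduce t₁ = cons(cons(p(cons(k(a, cons(0, p(0))), 0)), k(e, cons(e, p(0)))), k(cons(p(0), p(e)), cons(p(p(p(a))), p(0)))):
1. cons(cons(p(cons(k(a, cons(0, p(0))), 0)), k(e, cons(e, p(0)))), k(cons(p(0), p(e)), cons(p(p(p(a))), p(0))))  →  cons(cons(p(cons(0, 0)), k(e, cons(e, p(0)))), k(cons(p(0), p(e)), cons(p(p(p(a))), p(0))))   [R2 at 1.1.1.1]
2. cons(cons(p(cons(0, 0)), k(e, cons(e, p(0)))), k(cons(p(0), p(e)), cons(p(p(p(a))), p(0))))  →  cons(cons(p(cons(0, 0)), e), k(cons(p(0), p(e)), cons(p(p(p(a))), p(0))))   [R2 at 1.2]
3. cons(cons(p(cons(0, 0)), e), k(cons(p(0), p(e)), cons(p(p(p(a))), p(0))))  →  cons(cons(p(cons(0, 0)), e), p(p(p(a))))   [R2 at 2]

Reduce t₂ = k(0, cons(p(p(p(e))), p(0))):
1. k(0, cons(p(p(p(e))), p(0)))  →  p(p(p(e)))   [R2 at ε]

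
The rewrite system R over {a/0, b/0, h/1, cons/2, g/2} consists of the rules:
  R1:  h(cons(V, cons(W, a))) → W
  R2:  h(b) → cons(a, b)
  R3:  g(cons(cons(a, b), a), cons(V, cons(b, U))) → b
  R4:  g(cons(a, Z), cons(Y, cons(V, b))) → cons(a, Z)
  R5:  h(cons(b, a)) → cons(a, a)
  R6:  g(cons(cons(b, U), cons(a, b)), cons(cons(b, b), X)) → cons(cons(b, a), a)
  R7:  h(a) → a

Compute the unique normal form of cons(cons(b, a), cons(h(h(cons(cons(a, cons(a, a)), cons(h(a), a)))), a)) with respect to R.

cons(cons(b, a), cons(a, a))

1. cons(cons(b, a), cons(h(h(cons(cons(a, cons(a, a)), cons(h(a), a)))), a))  →  cons(cons(b, a), cons(h(h(a)), a))   [R1 at 2.1.1]
2. cons(cons(b, a), cons(h(h(a)), a))  →  cons(cons(b, a), cons(h(a), a))   [R7 at 2.1.1]
3. cons(cons(b, a), cons(h(a), a))  →  cons(cons(b, a), cons(a, a))   [R7 at 2.1]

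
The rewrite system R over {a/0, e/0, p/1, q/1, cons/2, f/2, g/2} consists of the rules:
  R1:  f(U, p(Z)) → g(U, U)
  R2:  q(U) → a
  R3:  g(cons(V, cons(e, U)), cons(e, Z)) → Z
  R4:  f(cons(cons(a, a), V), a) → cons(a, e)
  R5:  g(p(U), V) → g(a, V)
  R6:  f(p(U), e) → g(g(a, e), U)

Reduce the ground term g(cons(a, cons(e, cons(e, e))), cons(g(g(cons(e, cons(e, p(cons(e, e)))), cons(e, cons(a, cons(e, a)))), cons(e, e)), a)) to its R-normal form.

1. g(cons(a, cons(e, cons(e, e))), cons(g(g(cons(e, cons(e, p(cons(e, e)))), cons(e, cons(a, cons(e, a)))), cons(e, e)), a))  →  g(cons(a, cons(e, cons(e, e))), cons(g(cons(a, cons(e, a)), cons(e, e)), a))   [R3 at 2.1.1]
2. g(cons(a, cons(e, cons(e, e))), cons(g(cons(a, cons(e, a)), cons(e, e)), a))  →  g(cons(a, cons(e, cons(e, e))), cons(e, a))   [R3 at 2.1]
3. g(cons(a, cons(e, cons(e, e))), cons(e, a))  →  a   [R3 at ε]

a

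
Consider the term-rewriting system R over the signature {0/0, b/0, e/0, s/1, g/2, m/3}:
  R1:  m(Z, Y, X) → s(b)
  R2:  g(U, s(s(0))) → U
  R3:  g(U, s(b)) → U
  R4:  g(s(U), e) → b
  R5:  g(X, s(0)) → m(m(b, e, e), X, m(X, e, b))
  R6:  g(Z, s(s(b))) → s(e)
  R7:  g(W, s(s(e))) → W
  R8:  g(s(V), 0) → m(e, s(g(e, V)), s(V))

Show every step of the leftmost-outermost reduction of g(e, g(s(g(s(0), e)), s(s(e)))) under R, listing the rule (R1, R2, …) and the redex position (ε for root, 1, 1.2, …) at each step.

1. g(e, g(s(g(s(0), e)), s(s(e))))  →  g(e, s(g(s(0), e)))   [R7 at 2]
2. g(e, s(g(s(0), e)))  →  g(e, s(b))   [R4 at 2.1]
3. g(e, s(b))  →  e   [R3 at ε]

e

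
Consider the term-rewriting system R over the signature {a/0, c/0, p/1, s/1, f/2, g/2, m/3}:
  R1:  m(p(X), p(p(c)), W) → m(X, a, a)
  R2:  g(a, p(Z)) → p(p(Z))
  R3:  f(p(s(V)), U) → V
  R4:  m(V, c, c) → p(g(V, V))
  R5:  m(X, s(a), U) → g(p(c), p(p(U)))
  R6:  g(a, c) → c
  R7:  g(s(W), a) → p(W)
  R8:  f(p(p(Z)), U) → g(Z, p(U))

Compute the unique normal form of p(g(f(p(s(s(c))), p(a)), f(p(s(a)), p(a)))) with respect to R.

p(p(c))

1. p(g(f(p(s(s(c))), p(a)), f(p(s(a)), p(a))))  →  p(g(s(c), f(p(s(a)), p(a))))   [R3 at 1.1]
2. p(g(s(c), f(p(s(a)), p(a))))  →  p(g(s(c), a))   [R3 at 1.2]
3. p(g(s(c), a))  →  p(p(c))   [R7 at 1]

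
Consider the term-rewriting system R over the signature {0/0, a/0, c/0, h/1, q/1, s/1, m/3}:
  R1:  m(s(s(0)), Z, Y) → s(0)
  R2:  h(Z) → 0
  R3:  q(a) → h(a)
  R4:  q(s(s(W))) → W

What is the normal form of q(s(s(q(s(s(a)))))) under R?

1. q(s(s(q(s(s(a))))))  →  q(s(s(a)))   [R4 at ε]
2. q(s(s(a)))  →  a   [R4 at ε]

a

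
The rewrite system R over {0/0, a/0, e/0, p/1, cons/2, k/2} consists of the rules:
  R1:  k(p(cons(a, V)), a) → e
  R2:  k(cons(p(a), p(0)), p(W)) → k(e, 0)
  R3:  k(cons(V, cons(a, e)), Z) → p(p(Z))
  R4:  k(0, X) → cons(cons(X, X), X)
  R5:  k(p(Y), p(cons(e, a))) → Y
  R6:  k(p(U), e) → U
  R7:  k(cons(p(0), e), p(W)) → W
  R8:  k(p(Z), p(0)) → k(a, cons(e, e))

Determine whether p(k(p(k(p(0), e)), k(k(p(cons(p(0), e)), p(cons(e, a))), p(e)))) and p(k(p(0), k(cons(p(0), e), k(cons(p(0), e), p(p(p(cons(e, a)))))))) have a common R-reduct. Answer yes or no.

Reduce t₁ = p(k(p(k(p(0), e)), k(k(p(cons(p(0), e)), p(cons(e, a))), p(e)))):
1. p(k(p(k(p(0), e)), k(k(p(cons(p(0), e)), p(cons(e, a))), p(e))))  →  p(k(p(0), k(k(p(cons(p(0), e)), p(cons(e, a))), p(e))))   [R6 at 1.1.1]
2. p(k(p(0), k(k(p(cons(p(0), e)), p(cons(e, a))), p(e))))  →  p(k(p(0), k(cons(p(0), e), p(e))))   [R5 at 1.2.1]
3. p(k(p(0), k(cons(p(0), e), p(e))))  →  p(k(p(0), e))   [R7 at 1.2]
4. p(k(p(0), e))  →  p(0)   [R6 at 1]

Reduce t₂ = p(k(p(0), k(cons(p(0), e), k(cons(p(0), e), p(p(p(cons(e, a)))))))):
1. p(k(p(0), k(cons(p(0), e), k(cons(p(0), e), p(p(p(cons(e, a))))))))  →  p(k(p(0), k(cons(p(0), e), p(p(cons(e, a))))))   [R7 at 1.2.2]
2. p(k(p(0), k(cons(p(0), e), p(p(cons(e, a))))))  →  p(k(p(0), p(cons(e, a))))   [R7 at 1.2]
3. p(k(p(0), p(cons(e, a))))  →  p(0)   [R5 at 1]

yes — NF(t₁) = p(0), NF(t₂) = p(0)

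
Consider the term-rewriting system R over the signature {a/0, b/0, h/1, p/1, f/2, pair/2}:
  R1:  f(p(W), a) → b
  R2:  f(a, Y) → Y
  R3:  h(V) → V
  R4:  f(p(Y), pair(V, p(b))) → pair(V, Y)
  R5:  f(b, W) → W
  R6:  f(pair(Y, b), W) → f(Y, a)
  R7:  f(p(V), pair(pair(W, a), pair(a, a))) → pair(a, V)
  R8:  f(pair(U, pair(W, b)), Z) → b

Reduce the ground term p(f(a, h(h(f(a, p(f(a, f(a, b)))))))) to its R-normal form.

1. p(f(a, h(h(f(a, p(f(a, f(a, b))))))))  →  p(h(h(f(a, p(f(a, f(a, b)))))))   [R2 at 1]
2. p(h(h(f(a, p(f(a, f(a, b)))))))  →  p(h(f(a, p(f(a, f(a, b))))))   [R3 at 1]
3. p(h(f(a, p(f(a, f(a, b))))))  →  p(f(a, p(f(a, f(a, b)))))   [R3 at 1]
4. p(f(a, p(f(a, f(a, b)))))  →  p(p(f(a, f(a, b))))   [R2 at 1]
5. p(p(f(a, f(a, b))))  →  p(p(f(a, b)))   [R2 at 1.1]
6. p(p(f(a, b)))  →  p(p(b))   [R2 at 1.1]

p(p(b))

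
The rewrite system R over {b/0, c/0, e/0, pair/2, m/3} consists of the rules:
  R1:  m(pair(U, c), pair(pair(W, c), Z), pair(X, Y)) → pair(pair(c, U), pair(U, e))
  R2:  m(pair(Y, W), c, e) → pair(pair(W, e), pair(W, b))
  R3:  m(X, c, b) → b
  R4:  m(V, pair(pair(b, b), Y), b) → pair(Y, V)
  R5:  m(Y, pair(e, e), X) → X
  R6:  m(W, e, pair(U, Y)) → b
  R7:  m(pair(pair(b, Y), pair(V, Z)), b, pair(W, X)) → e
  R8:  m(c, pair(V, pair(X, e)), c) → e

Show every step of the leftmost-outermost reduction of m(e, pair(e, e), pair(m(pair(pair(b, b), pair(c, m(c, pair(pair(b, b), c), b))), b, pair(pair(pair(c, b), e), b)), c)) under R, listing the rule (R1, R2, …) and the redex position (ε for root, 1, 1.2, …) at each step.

1. m(e, pair(e, e), pair(m(pair(pair(b, b), pair(c, m(c, pair(pair(b, b), c), b))), b, pair(pair(pair(c, b), e), b)), c))  →  pair(m(pair(pair(b, b), pair(c, m(c, pair(pair(b, b), c), b))), b, pair(pair(pair(c, b), e), b)), c)   [R5 at ε]
2. pair(m(pair(pair(b, b), pair(c, m(c, pair(pair(b, b), c), b))), b, pair(pair(pair(c, b), e), b)), c)  →  pair(e, c)   [R7 at 1]

pair(e, c)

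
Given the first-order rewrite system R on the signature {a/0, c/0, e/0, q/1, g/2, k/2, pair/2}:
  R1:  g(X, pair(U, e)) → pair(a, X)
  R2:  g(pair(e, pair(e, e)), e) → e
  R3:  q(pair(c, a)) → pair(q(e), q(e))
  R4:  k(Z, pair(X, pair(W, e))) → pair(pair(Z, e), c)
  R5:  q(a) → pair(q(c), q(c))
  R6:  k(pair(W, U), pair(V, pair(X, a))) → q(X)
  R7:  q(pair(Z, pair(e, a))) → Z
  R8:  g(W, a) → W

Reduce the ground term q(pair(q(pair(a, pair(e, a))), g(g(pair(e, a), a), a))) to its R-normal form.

a

1. q(pair(q(pair(a, pair(e, a))), g(g(pair(e, a), a), a)))  →  q(pair(a, g(g(pair(e, a), a), a)))   [R7 at 1.1]
2. q(pair(a, g(g(pair(e, a), a), a)))  →  q(pair(a, g(pair(e, a), a)))   [R8 at 1.2]
3. q(pair(a, g(pair(e, a), a)))  →  q(pair(a, pair(e, a)))   [R8 at 1.2]
4. q(pair(a, pair(e, a)))  →  a   [R7 at ε]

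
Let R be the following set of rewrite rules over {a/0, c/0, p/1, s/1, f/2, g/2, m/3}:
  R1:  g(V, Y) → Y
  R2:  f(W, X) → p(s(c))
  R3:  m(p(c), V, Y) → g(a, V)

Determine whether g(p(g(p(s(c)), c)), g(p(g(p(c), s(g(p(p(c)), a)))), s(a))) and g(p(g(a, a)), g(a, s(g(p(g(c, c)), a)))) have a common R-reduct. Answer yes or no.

yes — NF(t₁) = s(a), NF(t₂) = s(a)

Reduce t₁ = g(p(g(p(s(c)), c)), g(p(g(p(c), s(g(p(p(c)), a)))), s(a))):
1. g(p(g(p(s(c)), c)), g(p(g(p(c), s(g(p(p(c)), a)))), s(a)))  →  g(p(g(p(c), s(g(p(p(c)), a)))), s(a))   [R1 at ε]
2. g(p(g(p(c), s(g(p(p(c)), a)))), s(a))  →  s(a)   [R1 at ε]

Reduce t₂ = g(p(g(a, a)), g(a, s(g(p(g(c, c)), a)))):
1. g(p(g(a, a)), g(a, s(g(p(g(c, c)), a))))  →  g(a, s(g(p(g(c, c)), a)))   [R1 at ε]
2. g(a, s(g(p(g(c, c)), a)))  →  s(g(p(g(c, c)), a))   [R1 at ε]
3. s(g(p(g(c, c)), a))  →  s(a)   [R1 at 1]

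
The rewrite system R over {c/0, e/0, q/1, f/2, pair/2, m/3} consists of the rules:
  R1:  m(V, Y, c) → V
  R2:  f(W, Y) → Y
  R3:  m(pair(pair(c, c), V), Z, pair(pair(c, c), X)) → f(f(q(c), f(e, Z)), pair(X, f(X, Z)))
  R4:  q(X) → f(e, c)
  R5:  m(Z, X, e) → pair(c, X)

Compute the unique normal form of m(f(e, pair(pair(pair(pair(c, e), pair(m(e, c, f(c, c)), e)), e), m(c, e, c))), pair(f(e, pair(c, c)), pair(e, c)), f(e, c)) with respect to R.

pair(pair(pair(pair(c, e), pair(e, e)), e), c)

1. m(f(e, pair(pair(pair(pair(c, e), pair(m(e, c, f(c, c)), e)), e), m(c, e, c))), pair(f(e, pair(c, c)), pair(e, c)), f(e, c))  →  m(pair(pair(pair(pair(c, e), pair(m(e, c, f(c, c)), e)), e), m(c, e, c)), pair(f(e, pair(c, c)), pair(e, c)), f(e, c))   [R2 at 1]
2. m(pair(pair(pair(pair(c, e), pair(m(e, c, f(c, c)), e)), e), m(c, e, c)), pair(f(e, pair(c, c)), pair(e, c)), f(e, c))  →  m(pair(pair(pair(pair(c, e), pair(m(e, c, c), e)), e), m(c, e, c)), pair(f(e, pair(c, c)), pair(e, c)), f(e, c))   [R2 at 1.1.1.2.1.3]
3. m(pair(pair(pair(pair(c, e), pair(m(e, c, c), e)), e), m(c, e, c)), pair(f(e, pair(c, c)), pair(e, c)), f(e, c))  →  m(pair(pair(pair(pair(c, e), pair(e, e)), e), m(c, e, c)), pair(f(e, pair(c, c)), pair(e, c)), f(e, c))   [R1 at 1.1.1.2.1]
4. m(pair(pair(pair(pair(c, e), pair(e, e)), e), m(c, e, c)), pair(f(e, pair(c, c)), pair(e, c)), f(e, c))  →  m(pair(pair(pair(pair(c, e), pair(e, e)), e), c), pair(f(e, pair(c, c)), pair(e, c)), f(e, c))   [R1 at 1.2]
5. m(pair(pair(pair(pair(c, e), pair(e, e)), e), c), pair(f(e, pair(c, c)), pair(e, c)), f(e, c))  →  m(pair(pair(pair(pair(c, e), pair(e, e)), e), c), pair(pair(c, c), pair(e, c)), f(e, c))   [R2 at 2.1]
6. m(pair(pair(pair(pair(c, e), pair(e, e)), e), c), pair(pair(c, c), pair(e, c)), f(e, c))  →  m(pair(pair(pair(pair(c, e), pair(e, e)), e), c), pair(pair(c, c), pair(e, c)), c)   [R2 at 3]
7. m(pair(pair(pair(pair(c, e), pair(e, e)), e), c), pair(pair(c, c), pair(e, c)), c)  →  pair(pair(pair(pair(c, e), pair(e, e)), e), c)   [R1 at ε]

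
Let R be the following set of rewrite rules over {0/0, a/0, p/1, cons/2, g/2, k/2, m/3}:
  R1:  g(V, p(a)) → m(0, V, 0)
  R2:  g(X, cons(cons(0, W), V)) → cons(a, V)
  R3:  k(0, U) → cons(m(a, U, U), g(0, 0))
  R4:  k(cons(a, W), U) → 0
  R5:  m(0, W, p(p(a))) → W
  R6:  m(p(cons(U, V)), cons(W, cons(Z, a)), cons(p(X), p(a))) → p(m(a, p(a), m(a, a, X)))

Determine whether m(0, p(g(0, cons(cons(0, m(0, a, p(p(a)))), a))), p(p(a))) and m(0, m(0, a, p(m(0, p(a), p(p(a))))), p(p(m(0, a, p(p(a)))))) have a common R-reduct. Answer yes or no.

no — NF(t₁) = p(cons(a, a)), NF(t₂) = a

Reduce t₁ = m(0, p(g(0, cons(cons(0, m(0, a, p(p(a)))), a))), p(p(a))):
1. m(0, p(g(0, cons(cons(0, m(0, a, p(p(a)))), a))), p(p(a)))  →  p(g(0, cons(cons(0, m(0, a, p(p(a)))), a)))   [R5 at ε]
2. p(g(0, cons(cons(0, m(0, a, p(p(a)))), a)))  →  p(cons(a, a))   [R2 at 1]

Reduce t₂ = m(0, m(0, a, p(m(0, p(a), p(p(a))))), p(p(m(0, a, p(p(a)))))):
1. m(0, m(0, a, p(m(0, p(a), p(p(a))))), p(p(m(0, a, p(p(a))))))  →  m(0, m(0, a, p(p(a))), p(p(m(0, a, p(p(a))))))   [R5 at 2.3.1]
2. m(0, m(0, a, p(p(a))), p(p(m(0, a, p(p(a))))))  →  m(0, a, p(p(m(0, a, p(p(a))))))   [R5 at 2]
3. m(0, a, p(p(m(0, a, p(p(a))))))  →  m(0, a, p(p(a)))   [R5 at 3.1.1]
4. m(0, a, p(p(a)))  →  a   [R5 at ε]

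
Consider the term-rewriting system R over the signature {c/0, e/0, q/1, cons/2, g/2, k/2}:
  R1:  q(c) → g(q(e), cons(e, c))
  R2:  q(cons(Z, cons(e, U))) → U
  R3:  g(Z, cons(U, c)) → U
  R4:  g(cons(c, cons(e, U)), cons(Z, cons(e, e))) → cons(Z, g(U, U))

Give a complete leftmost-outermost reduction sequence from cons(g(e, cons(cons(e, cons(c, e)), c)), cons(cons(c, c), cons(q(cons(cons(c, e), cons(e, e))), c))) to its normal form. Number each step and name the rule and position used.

cons(cons(e, cons(c, e)), cons(cons(c, c), cons(e, c)))

1. cons(g(e, cons(cons(e, cons(c, e)), c)), cons(cons(c, c), cons(q(cons(cons(c, e), cons(e, e))), c)))  →  cons(cons(e, cons(c, e)), cons(cons(c, c), cons(q(cons(cons(c, e), cons(e, e))), c)))   [R3 at 1]
2. cons(cons(e, cons(c, e)), cons(cons(c, c), cons(q(cons(cons(c, e), cons(e, e))), c)))  →  cons(cons(e, cons(c, e)), cons(cons(c, c), cons(e, c)))   [R2 at 2.2.1]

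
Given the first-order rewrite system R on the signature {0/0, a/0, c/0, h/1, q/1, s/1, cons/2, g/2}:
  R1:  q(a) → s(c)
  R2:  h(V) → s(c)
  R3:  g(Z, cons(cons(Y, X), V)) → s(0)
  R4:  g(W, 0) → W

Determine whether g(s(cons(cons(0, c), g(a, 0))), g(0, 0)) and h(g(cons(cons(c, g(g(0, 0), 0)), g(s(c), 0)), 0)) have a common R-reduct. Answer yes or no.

Reduce t₁ = g(s(cons(cons(0, c), g(a, 0))), g(0, 0)):
1. g(s(cons(cons(0, c), g(a, 0))), g(0, 0))  →  g(s(cons(cons(0, c), a)), g(0, 0))   [R4 at 1.1.2]
2. g(s(cons(cons(0, c), a)), g(0, 0))  →  g(s(cons(cons(0, c), a)), 0)   [R4 at 2]
3. g(s(cons(cons(0, c), a)), 0)  →  s(cons(cons(0, c), a))   [R4 at ε]

Reduce t₂ = h(g(cons(cons(c, g(g(0, 0), 0)), g(s(c), 0)), 0)):
1. h(g(cons(cons(c, g(g(0, 0), 0)), g(s(c), 0)), 0))  →  s(c)   [R2 at ε]

no — NF(t₁) = s(cons(cons(0, c), a)), NF(t₂) = s(c)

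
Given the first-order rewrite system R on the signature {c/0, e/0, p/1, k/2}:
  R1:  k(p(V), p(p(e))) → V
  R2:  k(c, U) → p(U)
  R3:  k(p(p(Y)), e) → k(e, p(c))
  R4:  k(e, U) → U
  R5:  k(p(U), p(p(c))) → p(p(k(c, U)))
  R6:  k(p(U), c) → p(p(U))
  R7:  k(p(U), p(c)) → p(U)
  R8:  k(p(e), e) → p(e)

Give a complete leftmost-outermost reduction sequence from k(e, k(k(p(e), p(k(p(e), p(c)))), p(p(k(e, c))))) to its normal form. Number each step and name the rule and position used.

p(p(c))

1. k(e, k(k(p(e), p(k(p(e), p(c)))), p(p(k(e, c)))))  →  k(k(p(e), p(k(p(e), p(c)))), p(p(k(e, c))))   [R4 at ε]
2. k(k(p(e), p(k(p(e), p(c)))), p(p(k(e, c))))  →  k(k(p(e), p(p(e))), p(p(k(e, c))))   [R7 at 1.2.1]
3. k(k(p(e), p(p(e))), p(p(k(e, c))))  →  k(e, p(p(k(e, c))))   [R1 at 1]
4. k(e, p(p(k(e, c))))  →  p(p(k(e, c)))   [R4 at ε]
5. p(p(k(e, c)))  →  p(p(c))   [R4 at 1.1]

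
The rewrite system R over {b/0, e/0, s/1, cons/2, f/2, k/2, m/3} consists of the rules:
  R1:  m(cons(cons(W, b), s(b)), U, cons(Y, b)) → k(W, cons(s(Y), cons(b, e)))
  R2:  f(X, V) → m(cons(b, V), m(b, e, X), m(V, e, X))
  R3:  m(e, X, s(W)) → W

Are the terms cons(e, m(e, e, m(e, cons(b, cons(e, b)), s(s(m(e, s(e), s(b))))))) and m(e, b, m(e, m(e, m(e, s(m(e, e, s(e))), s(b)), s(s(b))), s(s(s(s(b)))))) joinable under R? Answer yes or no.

Reduce t₁ = cons(e, m(e, e, m(e, cons(b, cons(e, b)), s(s(m(e, s(e), s(b))))))):
1. cons(e, m(e, e, m(e, cons(b, cons(e, b)), s(s(m(e, s(e), s(b)))))))  →  cons(e, m(e, e, s(m(e, s(e), s(b)))))   [R3 at 2.3]
2. cons(e, m(e, e, s(m(e, s(e), s(b)))))  →  cons(e, m(e, s(e), s(b)))   [R3 at 2]
3. cons(e, m(e, s(e), s(b)))  →  cons(e, b)   [R3 at 2]

Reduce t₂ = m(e, b, m(e, m(e, m(e, s(m(e, e, s(e))), s(b)), s(s(b))), s(s(s(s(b)))))):
1. m(e, b, m(e, m(e, m(e, s(m(e, e, s(e))), s(b)), s(s(b))), s(s(s(s(b))))))  →  m(e, b, s(s(s(b))))   [R3 at 3]
2. m(e, b, s(s(s(b))))  →  s(s(b))   [R3 at ε]

no — NF(t₁) = cons(e, b), NF(t₂) = s(s(b))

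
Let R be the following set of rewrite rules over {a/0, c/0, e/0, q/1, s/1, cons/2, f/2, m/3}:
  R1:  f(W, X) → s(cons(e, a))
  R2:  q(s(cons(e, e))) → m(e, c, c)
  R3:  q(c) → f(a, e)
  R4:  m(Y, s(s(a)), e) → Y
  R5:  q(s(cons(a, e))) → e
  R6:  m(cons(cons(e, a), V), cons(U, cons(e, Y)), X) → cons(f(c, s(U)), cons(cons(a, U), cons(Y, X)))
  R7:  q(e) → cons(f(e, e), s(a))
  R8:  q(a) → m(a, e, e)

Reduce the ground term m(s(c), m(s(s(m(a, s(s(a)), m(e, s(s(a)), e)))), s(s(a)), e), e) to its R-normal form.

1. m(s(c), m(s(s(m(a, s(s(a)), m(e, s(s(a)), e)))), s(s(a)), e), e)  →  m(s(c), s(s(m(a, s(s(a)), m(e, s(s(a)), e)))), e)   [R4 at 2]
2. m(s(c), s(s(m(a, s(s(a)), m(e, s(s(a)), e)))), e)  →  m(s(c), s(s(m(a, s(s(a)), e))), e)   [R4 at 2.1.1.3]
3. m(s(c), s(s(m(a, s(s(a)), e))), e)  →  m(s(c), s(s(a)), e)   [R4 at 2.1.1]
4. m(s(c), s(s(a)), e)  →  s(c)   [R4 at ε]

s(c)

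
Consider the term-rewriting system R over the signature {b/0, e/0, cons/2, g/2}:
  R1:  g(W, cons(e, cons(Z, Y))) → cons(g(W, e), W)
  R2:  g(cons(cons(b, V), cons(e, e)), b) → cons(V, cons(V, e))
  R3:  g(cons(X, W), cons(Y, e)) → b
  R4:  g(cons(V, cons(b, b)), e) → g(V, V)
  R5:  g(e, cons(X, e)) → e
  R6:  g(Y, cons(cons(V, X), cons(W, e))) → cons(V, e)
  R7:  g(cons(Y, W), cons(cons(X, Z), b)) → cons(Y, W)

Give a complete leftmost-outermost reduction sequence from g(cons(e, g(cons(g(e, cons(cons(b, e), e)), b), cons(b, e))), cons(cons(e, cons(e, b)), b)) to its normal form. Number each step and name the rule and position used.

cons(e, b)

1. g(cons(e, g(cons(g(e, cons(cons(b, e), e)), b), cons(b, e))), cons(cons(e, cons(e, b)), b))  →  cons(e, g(cons(g(e, cons(cons(b, e), e)), b), cons(b, e)))   [R7 at ε]
2. cons(e, g(cons(g(e, cons(cons(b, e), e)), b), cons(b, e)))  →  cons(e, b)   [R3 at 2]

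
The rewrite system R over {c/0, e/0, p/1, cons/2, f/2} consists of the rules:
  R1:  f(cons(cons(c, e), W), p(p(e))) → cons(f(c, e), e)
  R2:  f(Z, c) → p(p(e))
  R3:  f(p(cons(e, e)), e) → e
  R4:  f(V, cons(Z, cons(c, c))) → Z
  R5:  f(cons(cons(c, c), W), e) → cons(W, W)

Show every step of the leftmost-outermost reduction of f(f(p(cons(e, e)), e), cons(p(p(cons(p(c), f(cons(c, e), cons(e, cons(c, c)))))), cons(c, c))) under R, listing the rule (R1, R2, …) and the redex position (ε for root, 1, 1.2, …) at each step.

p(p(cons(p(c), e)))

1. f(f(p(cons(e, e)), e), cons(p(p(cons(p(c), f(cons(c, e), cons(e, cons(c, c)))))), cons(c, c)))  →  p(p(cons(p(c), f(cons(c, e), cons(e, cons(c, c))))))   [R4 at ε]
2. p(p(cons(p(c), f(cons(c, e), cons(e, cons(c, c))))))  →  p(p(cons(p(c), e)))   [R4 at 1.1.2]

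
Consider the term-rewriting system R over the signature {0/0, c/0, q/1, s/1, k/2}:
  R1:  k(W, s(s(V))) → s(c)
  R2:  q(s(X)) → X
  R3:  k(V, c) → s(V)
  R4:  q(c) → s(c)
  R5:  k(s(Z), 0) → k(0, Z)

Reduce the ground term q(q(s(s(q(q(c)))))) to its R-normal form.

1. q(q(s(s(q(q(c))))))  →  q(s(q(q(c))))   [R2 at 1]
2. q(s(q(q(c))))  →  q(q(c))   [R2 at ε]
3. q(q(c))  →  q(s(c))   [R4 at 1]
4. q(s(c))  →  c   [R2 at ε]

c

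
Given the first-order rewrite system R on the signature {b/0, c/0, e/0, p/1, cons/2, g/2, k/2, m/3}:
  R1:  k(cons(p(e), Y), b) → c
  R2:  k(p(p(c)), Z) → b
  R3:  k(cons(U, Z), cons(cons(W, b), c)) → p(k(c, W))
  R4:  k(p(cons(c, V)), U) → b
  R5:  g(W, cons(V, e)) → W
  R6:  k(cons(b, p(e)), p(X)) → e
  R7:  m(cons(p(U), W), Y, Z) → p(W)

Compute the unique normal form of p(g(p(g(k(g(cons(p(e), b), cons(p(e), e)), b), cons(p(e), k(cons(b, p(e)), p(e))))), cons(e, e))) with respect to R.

p(p(c))

1. p(g(p(g(k(g(cons(p(e), b), cons(p(e), e)), b), cons(p(e), k(cons(b, p(e)), p(e))))), cons(e, e)))  →  p(p(g(k(g(cons(p(e), b), cons(p(e), e)), b), cons(p(e), k(cons(b, p(e)), p(e))))))   [R5 at 1]
2. p(p(g(k(g(cons(p(e), b), cons(p(e), e)), b), cons(p(e), k(cons(b, p(e)), p(e))))))  →  p(p(g(k(cons(p(e), b), b), cons(p(e), k(cons(b, p(e)), p(e))))))   [R5 at 1.1.1.1]
3. p(p(g(k(cons(p(e), b), b), cons(p(e), k(cons(b, p(e)), p(e))))))  →  p(p(g(c, cons(p(e), k(cons(b, p(e)), p(e))))))   [R1 at 1.1.1]
4. p(p(g(c, cons(p(e), k(cons(b, p(e)), p(e))))))  →  p(p(g(c, cons(p(e), e))))   [R6 at 1.1.2.2]
5. p(p(g(c, cons(p(e), e))))  →  p(p(c))   [R5 at 1.1]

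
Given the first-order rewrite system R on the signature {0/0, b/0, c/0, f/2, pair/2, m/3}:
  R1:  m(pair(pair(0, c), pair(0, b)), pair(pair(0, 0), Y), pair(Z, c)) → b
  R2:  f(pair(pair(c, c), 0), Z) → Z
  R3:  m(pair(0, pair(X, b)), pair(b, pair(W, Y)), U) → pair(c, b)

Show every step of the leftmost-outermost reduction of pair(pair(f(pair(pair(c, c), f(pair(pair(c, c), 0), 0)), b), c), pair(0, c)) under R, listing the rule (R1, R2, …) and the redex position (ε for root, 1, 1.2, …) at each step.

1. pair(pair(f(pair(pair(c, c), f(pair(pair(c, c), 0), 0)), b), c), pair(0, c))  →  pair(pair(f(pair(pair(c, c), 0), b), c), pair(0, c))   [R2 at 1.1.1.2]
2. pair(pair(f(pair(pair(c, c), 0), b), c), pair(0, c))  →  pair(pair(b, c), pair(0, c))   [R2 at 1.1]

pair(pair(b, c), pair(0, c))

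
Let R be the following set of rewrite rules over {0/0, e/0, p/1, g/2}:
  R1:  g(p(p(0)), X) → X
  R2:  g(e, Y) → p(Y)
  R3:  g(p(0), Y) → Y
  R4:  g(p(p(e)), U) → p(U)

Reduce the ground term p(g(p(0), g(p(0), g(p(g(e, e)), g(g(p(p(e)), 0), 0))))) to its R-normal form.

p(p(0))

1. p(g(p(0), g(p(0), g(p(g(e, e)), g(g(p(p(e)), 0), 0)))))  →  p(g(p(0), g(p(g(e, e)), g(g(p(p(e)), 0), 0))))   [R3 at 1]
2. p(g(p(0), g(p(g(e, e)), g(g(p(p(e)), 0), 0))))  →  p(g(p(g(e, e)), g(g(p(p(e)), 0), 0)))   [R3 at 1]
3. p(g(p(g(e, e)), g(g(p(p(e)), 0), 0)))  →  p(g(p(p(e)), g(g(p(p(e)), 0), 0)))   [R2 at 1.1.1]
4. p(g(p(p(e)), g(g(p(p(e)), 0), 0)))  →  p(p(g(g(p(p(e)), 0), 0)))   [R4 at 1]
5. p(p(g(g(p(p(e)), 0), 0)))  →  p(p(g(p(0), 0)))   [R4 at 1.1.1]
6. p(p(g(p(0), 0)))  →  p(p(0))   [R3 at 1.1]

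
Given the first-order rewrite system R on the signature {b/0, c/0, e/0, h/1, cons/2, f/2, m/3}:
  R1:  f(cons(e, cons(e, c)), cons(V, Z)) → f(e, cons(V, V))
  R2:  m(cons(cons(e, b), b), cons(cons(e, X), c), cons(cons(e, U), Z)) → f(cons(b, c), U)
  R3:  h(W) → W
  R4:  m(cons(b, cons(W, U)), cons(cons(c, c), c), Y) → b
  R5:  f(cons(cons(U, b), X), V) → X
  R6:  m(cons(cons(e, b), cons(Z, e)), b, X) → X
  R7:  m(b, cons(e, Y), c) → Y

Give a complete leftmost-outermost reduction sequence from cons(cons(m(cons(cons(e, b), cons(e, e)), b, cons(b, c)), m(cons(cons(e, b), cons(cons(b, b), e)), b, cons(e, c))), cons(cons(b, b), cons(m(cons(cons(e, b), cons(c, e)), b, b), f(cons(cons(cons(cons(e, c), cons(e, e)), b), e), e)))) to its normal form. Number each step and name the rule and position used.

cons(cons(cons(b, c), cons(e, c)), cons(cons(b, b), cons(b, e)))

1. cons(cons(m(cons(cons(e, b), cons(e, e)), b, cons(b, c)), m(cons(cons(e, b), cons(cons(b, b), e)), b, cons(e, c))), cons(cons(b, b), cons(m(cons(cons(e, b), cons(c, e)), b, b), f(cons(cons(cons(cons(e, c), cons(e, e)), b), e), e))))  →  cons(cons(cons(b, c), m(cons(cons(e, b), cons(cons(b, b), e)), b, cons(e, c))), cons(cons(b, b), cons(m(cons(cons(e, b), cons(c, e)), b, b), f(cons(cons(cons(cons(e, c), cons(e, e)), b), e), e))))   [R6 at 1.1]
2. cons(cons(cons(b, c), m(cons(cons(e, b), cons(cons(b, b), e)), b, cons(e, c))), cons(cons(b, b), cons(m(cons(cons(e, b), cons(c, e)), b, b), f(cons(cons(cons(cons(e, c), cons(e, e)), b), e), e))))  →  cons(cons(cons(b, c), cons(e, c)), cons(cons(b, b), cons(m(cons(cons(e, b), cons(c, e)), b, b), f(cons(cons(cons(cons(e, c), cons(e, e)), b), e), e))))   [R6 at 1.2]
3. cons(cons(cons(b, c), cons(e, c)), cons(cons(b, b), cons(m(cons(cons(e, b), cons(c, e)), b, b), f(cons(cons(cons(cons(e, c), cons(e, e)), b), e), e))))  →  cons(cons(cons(b, c), cons(e, c)), cons(cons(b, b), cons(b, f(cons(cons(cons(cons(e, c), cons(e, e)), b), e), e))))   [R6 at 2.2.1]
4. cons(cons(cons(b, c), cons(e, c)), cons(cons(b, b), cons(b, f(cons(cons(cons(cons(e, c), cons(e, e)), b), e), e))))  →  cons(cons(cons(b, c), cons(e, c)), cons(cons(b, b), cons(b, e)))   [R5 at 2.2.2]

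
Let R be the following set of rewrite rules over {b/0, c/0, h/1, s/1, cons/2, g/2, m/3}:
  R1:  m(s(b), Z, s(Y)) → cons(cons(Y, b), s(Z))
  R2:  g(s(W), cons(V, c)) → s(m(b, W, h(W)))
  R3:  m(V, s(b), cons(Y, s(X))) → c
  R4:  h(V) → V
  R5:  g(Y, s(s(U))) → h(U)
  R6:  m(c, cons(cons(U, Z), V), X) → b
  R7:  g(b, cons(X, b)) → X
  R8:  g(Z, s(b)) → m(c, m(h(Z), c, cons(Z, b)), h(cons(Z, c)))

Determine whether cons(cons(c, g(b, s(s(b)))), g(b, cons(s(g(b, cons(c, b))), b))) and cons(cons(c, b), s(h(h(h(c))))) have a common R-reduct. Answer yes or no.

yes — NF(t₁) = cons(cons(c, b), s(c)), NF(t₂) = cons(cons(c, b), s(c))

Reduce t₁ = cons(cons(c, g(b, s(s(b)))), g(b, cons(s(g(b, cons(c, b))), b))):
1. cons(cons(c, g(b, s(s(b)))), g(b, cons(s(g(b, cons(c, b))), b)))  →  cons(cons(c, h(b)), g(b, cons(s(g(b, cons(c, b))), b)))   [R5 at 1.2]
2. cons(cons(c, h(b)), g(b, cons(s(g(b, cons(c, b))), b)))  →  cons(cons(c, b), g(b, cons(s(g(b, cons(c, b))), b)))   [R4 at 1.2]
3. cons(cons(c, b), g(b, cons(s(g(b, cons(c, b))), b)))  →  cons(cons(c, b), s(g(b, cons(c, b))))   [R7 at 2]
4. cons(cons(c, b), s(g(b, cons(c, b))))  →  cons(cons(c, b), s(c))   [R7 at 2.1]

Reduce t₂ = cons(cons(c, b), s(h(h(h(c))))):
1. cons(cons(c, b), s(h(h(h(c)))))  →  cons(cons(c, b), s(h(h(c))))   [R4 at 2.1]
2. cons(cons(c, b), s(h(h(c))))  →  cons(cons(c, b), s(h(c)))   [R4 at 2.1]
3. cons(cons(c, b), s(h(c)))  →  cons(cons(c, b), s(c))   [R4 at 2.1]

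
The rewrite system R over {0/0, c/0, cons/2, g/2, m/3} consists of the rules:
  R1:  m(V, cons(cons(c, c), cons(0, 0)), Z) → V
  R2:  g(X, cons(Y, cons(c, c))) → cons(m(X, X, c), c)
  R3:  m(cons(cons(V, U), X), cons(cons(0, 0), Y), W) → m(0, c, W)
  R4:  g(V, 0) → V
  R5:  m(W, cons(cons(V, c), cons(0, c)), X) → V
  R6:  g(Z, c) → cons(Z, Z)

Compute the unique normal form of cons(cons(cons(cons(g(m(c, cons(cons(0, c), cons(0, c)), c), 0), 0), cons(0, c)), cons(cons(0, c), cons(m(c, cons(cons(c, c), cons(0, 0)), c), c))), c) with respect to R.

cons(cons(cons(cons(0, 0), cons(0, c)), cons(cons(0, c), cons(c, c))), c)

1. cons(cons(cons(cons(g(m(c, cons(cons(0, c), cons(0, c)), c), 0), 0), cons(0, c)), cons(cons(0, c), cons(m(c, cons(cons(c, c), cons(0, 0)), c), c))), c)  →  cons(cons(cons(cons(m(c, cons(cons(0, c), cons(0, c)), c), 0), cons(0, c)), cons(cons(0, c), cons(m(c, cons(cons(c, c), cons(0, 0)), c), c))), c)   [R4 at 1.1.1.1]
2. cons(cons(cons(cons(m(c, cons(cons(0, c), cons(0, c)), c), 0), cons(0, c)), cons(cons(0, c), cons(m(c, cons(cons(c, c), cons(0, 0)), c), c))), c)  →  cons(cons(cons(cons(0, 0), cons(0, c)), cons(cons(0, c), cons(m(c, cons(cons(c, c), cons(0, 0)), c), c))), c)   [R5 at 1.1.1.1]
3. cons(cons(cons(cons(0, 0), cons(0, c)), cons(cons(0, c), cons(m(c, cons(cons(c, c), cons(0, 0)), c), c))), c)  →  cons(cons(cons(cons(0, 0), cons(0, c)), cons(cons(0, c), cons(c, c))), c)   [R1 at 1.2.2.1]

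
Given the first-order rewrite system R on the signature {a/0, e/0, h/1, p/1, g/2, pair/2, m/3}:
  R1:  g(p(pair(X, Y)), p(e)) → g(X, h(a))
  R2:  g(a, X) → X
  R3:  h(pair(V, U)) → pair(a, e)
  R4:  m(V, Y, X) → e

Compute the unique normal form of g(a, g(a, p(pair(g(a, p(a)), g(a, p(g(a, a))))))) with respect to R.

1. g(a, g(a, p(pair(g(a, p(a)), g(a, p(g(a, a)))))))  →  g(a, p(pair(g(a, p(a)), g(a, p(g(a, a))))))   [R2 at ε]
2. g(a, p(pair(g(a, p(a)), g(a, p(g(a, a))))))  →  p(pair(g(a, p(a)), g(a, p(g(a, a)))))   [R2 at ε]
3. p(pair(g(a, p(a)), g(a, p(g(a, a)))))  →  p(pair(p(a), g(a, p(g(a, a)))))   [R2 at 1.1]
4. p(pair(p(a), g(a, p(g(a, a)))))  →  p(pair(p(a), p(g(a, a))))   [R2 at 1.2]
5. p(pair(p(a), p(g(a, a))))  →  p(pair(p(a), p(a)))   [R2 at 1.2.1]

p(pair(p(a), p(a)))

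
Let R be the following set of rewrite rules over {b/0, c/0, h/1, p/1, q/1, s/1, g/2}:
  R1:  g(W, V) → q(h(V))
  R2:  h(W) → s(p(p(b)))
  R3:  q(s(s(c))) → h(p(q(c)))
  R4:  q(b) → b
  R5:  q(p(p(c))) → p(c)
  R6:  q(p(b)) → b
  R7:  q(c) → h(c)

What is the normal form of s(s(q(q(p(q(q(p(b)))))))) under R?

1. s(s(q(q(p(q(q(p(b))))))))  →  s(s(q(q(p(q(b))))))   [R6 at 1.1.1.1.1.1]
2. s(s(q(q(p(q(b))))))  →  s(s(q(q(p(b)))))   [R4 at 1.1.1.1.1]
3. s(s(q(q(p(b)))))  →  s(s(q(b)))   [R6 at 1.1.1]
4. s(s(q(b)))  →  s(s(b))   [R4 at 1.1]

s(s(b))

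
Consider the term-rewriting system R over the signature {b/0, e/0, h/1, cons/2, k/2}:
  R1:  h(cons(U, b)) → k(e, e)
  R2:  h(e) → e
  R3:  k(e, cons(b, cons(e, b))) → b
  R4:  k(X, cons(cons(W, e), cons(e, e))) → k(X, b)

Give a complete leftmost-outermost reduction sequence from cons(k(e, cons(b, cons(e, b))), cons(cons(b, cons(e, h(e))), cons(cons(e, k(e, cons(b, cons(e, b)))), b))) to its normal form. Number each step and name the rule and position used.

1. cons(k(e, cons(b, cons(e, b))), cons(cons(b, cons(e, h(e))), cons(cons(e, k(e, cons(b, cons(e, b)))), b)))  →  cons(b, cons(cons(b, cons(e, h(e))), cons(cons(e, k(e, cons(b, cons(e, b)))), b)))   [R3 at 1]
2. cons(b, cons(cons(b, cons(e, h(e))), cons(cons(e, k(e, cons(b, cons(e, b)))), b)))  →  cons(b, cons(cons(b, cons(e, e)), cons(cons(e, k(e, cons(b, cons(e, b)))), b)))   [R2 at 2.1.2.2]
3. cons(b, cons(cons(b, cons(e, e)), cons(cons(e, k(e, cons(b, cons(e, b)))), b)))  →  cons(b, cons(cons(b, cons(e, e)), cons(cons(e, b), b)))   [R3 at 2.2.1.2]

cons(b, cons(cons(b, cons(e, e)), cons(cons(e, b), b)))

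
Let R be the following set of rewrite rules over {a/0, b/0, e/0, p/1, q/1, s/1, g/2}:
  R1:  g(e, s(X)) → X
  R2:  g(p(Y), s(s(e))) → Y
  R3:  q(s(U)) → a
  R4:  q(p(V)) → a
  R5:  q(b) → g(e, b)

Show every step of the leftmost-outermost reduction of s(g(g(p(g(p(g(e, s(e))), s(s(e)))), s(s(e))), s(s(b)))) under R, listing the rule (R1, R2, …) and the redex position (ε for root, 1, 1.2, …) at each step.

s(s(b))

1. s(g(g(p(g(p(g(e, s(e))), s(s(e)))), s(s(e))), s(s(b))))  →  s(g(g(p(g(e, s(e))), s(s(e))), s(s(b))))   [R2 at 1.1]
2. s(g(g(p(g(e, s(e))), s(s(e))), s(s(b))))  →  s(g(g(e, s(e)), s(s(b))))   [R2 at 1.1]
3. s(g(g(e, s(e)), s(s(b))))  →  s(g(e, s(s(b))))   [R1 at 1.1]
4. s(g(e, s(s(b))))  →  s(s(b))   [R1 at 1]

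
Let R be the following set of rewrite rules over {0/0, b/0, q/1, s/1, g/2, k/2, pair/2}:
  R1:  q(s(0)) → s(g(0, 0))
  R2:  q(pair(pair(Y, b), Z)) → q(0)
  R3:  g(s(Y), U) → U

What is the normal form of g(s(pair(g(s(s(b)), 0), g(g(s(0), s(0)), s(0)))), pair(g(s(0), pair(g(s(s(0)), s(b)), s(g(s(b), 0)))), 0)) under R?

pair(pair(s(b), s(0)), 0)

1. g(s(pair(g(s(s(b)), 0), g(g(s(0), s(0)), s(0)))), pair(g(s(0), pair(g(s(s(0)), s(b)), s(g(s(b), 0)))), 0))  →  pair(g(s(0), pair(g(s(s(0)), s(b)), s(g(s(b), 0)))), 0)   [R3 at ε]
2. pair(g(s(0), pair(g(s(s(0)), s(b)), s(g(s(b), 0)))), 0)  →  pair(pair(g(s(s(0)), s(b)), s(g(s(b), 0))), 0)   [R3 at 1]
3. pair(pair(g(s(s(0)), s(b)), s(g(s(b), 0))), 0)  →  pair(pair(s(b), s(g(s(b), 0))), 0)   [R3 at 1.1]
4. pair(pair(s(b), s(g(s(b), 0))), 0)  →  pair(pair(s(b), s(0)), 0)   [R3 at 1.2.1]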